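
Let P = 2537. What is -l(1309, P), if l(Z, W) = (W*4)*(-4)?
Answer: 40592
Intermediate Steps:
l(Z, W) = -16*W (l(Z, W) = (4*W)*(-4) = -16*W)
-l(1309, P) = -(-16)*2537 = -1*(-40592) = 40592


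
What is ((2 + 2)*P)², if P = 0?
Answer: 0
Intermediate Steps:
((2 + 2)*P)² = ((2 + 2)*0)² = (4*0)² = 0² = 0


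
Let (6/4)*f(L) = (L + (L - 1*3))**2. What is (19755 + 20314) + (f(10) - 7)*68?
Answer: 158083/3 ≈ 52694.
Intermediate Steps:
f(L) = 2*(-3 + 2*L)**2/3 (f(L) = 2*(L + (L - 1*3))**2/3 = 2*(L + (L - 3))**2/3 = 2*(L + (-3 + L))**2/3 = 2*(-3 + 2*L)**2/3)
(19755 + 20314) + (f(10) - 7)*68 = (19755 + 20314) + (2*(-3 + 2*10)**2/3 - 7)*68 = 40069 + (2*(-3 + 20)**2/3 - 7)*68 = 40069 + ((2/3)*17**2 - 7)*68 = 40069 + ((2/3)*289 - 7)*68 = 40069 + (578/3 - 7)*68 = 40069 + (557/3)*68 = 40069 + 37876/3 = 158083/3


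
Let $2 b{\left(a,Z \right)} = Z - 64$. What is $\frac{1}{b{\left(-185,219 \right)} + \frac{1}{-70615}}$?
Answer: $\frac{141230}{10945323} \approx 0.012903$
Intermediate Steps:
$b{\left(a,Z \right)} = -32 + \frac{Z}{2}$ ($b{\left(a,Z \right)} = \frac{Z - 64}{2} = \frac{-64 + Z}{2} = -32 + \frac{Z}{2}$)
$\frac{1}{b{\left(-185,219 \right)} + \frac{1}{-70615}} = \frac{1}{\left(-32 + \frac{1}{2} \cdot 219\right) + \frac{1}{-70615}} = \frac{1}{\left(-32 + \frac{219}{2}\right) - \frac{1}{70615}} = \frac{1}{\frac{155}{2} - \frac{1}{70615}} = \frac{1}{\frac{10945323}{141230}} = \frac{141230}{10945323}$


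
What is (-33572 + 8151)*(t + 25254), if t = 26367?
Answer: -1312257441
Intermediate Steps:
(-33572 + 8151)*(t + 25254) = (-33572 + 8151)*(26367 + 25254) = -25421*51621 = -1312257441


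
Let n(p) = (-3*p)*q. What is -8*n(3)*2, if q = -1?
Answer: -144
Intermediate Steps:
n(p) = 3*p (n(p) = -3*p*(-1) = 3*p)
-8*n(3)*2 = -24*3*2 = -8*9*2 = -72*2 = -144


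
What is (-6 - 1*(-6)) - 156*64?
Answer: -9984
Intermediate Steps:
(-6 - 1*(-6)) - 156*64 = (-6 + 6) - 9984 = 0 - 9984 = -9984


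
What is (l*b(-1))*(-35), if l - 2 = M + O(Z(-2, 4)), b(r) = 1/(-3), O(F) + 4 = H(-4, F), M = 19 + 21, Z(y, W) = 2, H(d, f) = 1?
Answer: 455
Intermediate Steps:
M = 40
O(F) = -3 (O(F) = -4 + 1 = -3)
b(r) = -1/3
l = 39 (l = 2 + (40 - 3) = 2 + 37 = 39)
(l*b(-1))*(-35) = (39*(-1/3))*(-35) = -13*(-35) = 455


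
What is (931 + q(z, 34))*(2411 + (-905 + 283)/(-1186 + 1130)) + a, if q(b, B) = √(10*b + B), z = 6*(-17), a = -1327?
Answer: 9014619/4 + 67819*I*√986/28 ≈ 2.2537e+6 + 76056.0*I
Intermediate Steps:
z = -102
q(b, B) = √(B + 10*b)
(931 + q(z, 34))*(2411 + (-905 + 283)/(-1186 + 1130)) + a = (931 + √(34 + 10*(-102)))*(2411 + (-905 + 283)/(-1186 + 1130)) - 1327 = (931 + √(34 - 1020))*(2411 - 622/(-56)) - 1327 = (931 + √(-986))*(2411 - 622*(-1/56)) - 1327 = (931 + I*√986)*(2411 + 311/28) - 1327 = (931 + I*√986)*(67819/28) - 1327 = (9019927/4 + 67819*I*√986/28) - 1327 = 9014619/4 + 67819*I*√986/28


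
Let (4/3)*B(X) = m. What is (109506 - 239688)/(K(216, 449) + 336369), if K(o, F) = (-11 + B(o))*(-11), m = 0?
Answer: -65091/168245 ≈ -0.38688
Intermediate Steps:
B(X) = 0 (B(X) = (3/4)*0 = 0)
K(o, F) = 121 (K(o, F) = (-11 + 0)*(-11) = -11*(-11) = 121)
(109506 - 239688)/(K(216, 449) + 336369) = (109506 - 239688)/(121 + 336369) = -130182/336490 = -130182*1/336490 = -65091/168245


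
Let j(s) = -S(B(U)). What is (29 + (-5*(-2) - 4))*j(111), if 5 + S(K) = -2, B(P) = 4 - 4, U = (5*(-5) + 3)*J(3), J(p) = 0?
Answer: 245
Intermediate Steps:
U = 0 (U = (5*(-5) + 3)*0 = (-25 + 3)*0 = -22*0 = 0)
B(P) = 0
S(K) = -7 (S(K) = -5 - 2 = -7)
j(s) = 7 (j(s) = -1*(-7) = 7)
(29 + (-5*(-2) - 4))*j(111) = (29 + (-5*(-2) - 4))*7 = (29 + (10 - 4))*7 = (29 + 6)*7 = 35*7 = 245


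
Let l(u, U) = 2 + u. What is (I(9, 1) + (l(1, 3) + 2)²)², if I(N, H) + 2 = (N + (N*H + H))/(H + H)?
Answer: 4225/4 ≈ 1056.3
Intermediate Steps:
I(N, H) = -2 + (H + N + H*N)/(2*H) (I(N, H) = -2 + (N + (N*H + H))/(H + H) = -2 + (N + (H*N + H))/((2*H)) = -2 + (N + (H + H*N))*(1/(2*H)) = -2 + (H + N + H*N)*(1/(2*H)) = -2 + (H + N + H*N)/(2*H))
(I(9, 1) + (l(1, 3) + 2)²)² = ((½)*(9 + 1*(-3 + 9))/1 + ((2 + 1) + 2)²)² = ((½)*1*(9 + 1*6) + (3 + 2)²)² = ((½)*1*(9 + 6) + 5²)² = ((½)*1*15 + 25)² = (15/2 + 25)² = (65/2)² = 4225/4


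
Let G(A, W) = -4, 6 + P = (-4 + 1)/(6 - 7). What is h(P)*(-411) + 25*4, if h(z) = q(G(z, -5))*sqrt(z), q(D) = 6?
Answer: 100 - 2466*I*sqrt(3) ≈ 100.0 - 4271.2*I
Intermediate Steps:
P = -3 (P = -6 + (-4 + 1)/(6 - 7) = -6 - 3/(-1) = -6 - 3*(-1) = -6 + 3 = -3)
h(z) = 6*sqrt(z)
h(P)*(-411) + 25*4 = (6*sqrt(-3))*(-411) + 25*4 = (6*(I*sqrt(3)))*(-411) + 100 = (6*I*sqrt(3))*(-411) + 100 = -2466*I*sqrt(3) + 100 = 100 - 2466*I*sqrt(3)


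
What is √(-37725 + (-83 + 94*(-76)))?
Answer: 2*I*√11238 ≈ 212.02*I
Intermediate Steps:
√(-37725 + (-83 + 94*(-76))) = √(-37725 + (-83 - 7144)) = √(-37725 - 7227) = √(-44952) = 2*I*√11238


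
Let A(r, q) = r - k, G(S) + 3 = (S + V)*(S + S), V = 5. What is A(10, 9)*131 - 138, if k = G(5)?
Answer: -11535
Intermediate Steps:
G(S) = -3 + 2*S*(5 + S) (G(S) = -3 + (S + 5)*(S + S) = -3 + (5 + S)*(2*S) = -3 + 2*S*(5 + S))
k = 97 (k = -3 + 2*5² + 10*5 = -3 + 2*25 + 50 = -3 + 50 + 50 = 97)
A(r, q) = -97 + r (A(r, q) = r - 1*97 = r - 97 = -97 + r)
A(10, 9)*131 - 138 = (-97 + 10)*131 - 138 = -87*131 - 138 = -11397 - 138 = -11535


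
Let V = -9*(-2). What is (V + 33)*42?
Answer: 2142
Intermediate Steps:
V = 18
(V + 33)*42 = (18 + 33)*42 = 51*42 = 2142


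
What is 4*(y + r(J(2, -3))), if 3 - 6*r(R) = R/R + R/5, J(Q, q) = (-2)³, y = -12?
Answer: -228/5 ≈ -45.600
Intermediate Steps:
J(Q, q) = -8
r(R) = ⅓ - R/30 (r(R) = ½ - (R/R + R/5)/6 = ½ - (1 + R*(⅕))/6 = ½ - (1 + R/5)/6 = ½ + (-⅙ - R/30) = ⅓ - R/30)
4*(y + r(J(2, -3))) = 4*(-12 + (⅓ - 1/30*(-8))) = 4*(-12 + (⅓ + 4/15)) = 4*(-12 + ⅗) = 4*(-57/5) = -228/5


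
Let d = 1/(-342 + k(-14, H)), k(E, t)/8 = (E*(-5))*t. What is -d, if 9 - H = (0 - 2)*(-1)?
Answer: -1/3578 ≈ -0.00027949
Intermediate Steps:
H = 7 (H = 9 - (0 - 2)*(-1) = 9 - (-2)*(-1) = 9 - 1*2 = 9 - 2 = 7)
k(E, t) = -40*E*t (k(E, t) = 8*((E*(-5))*t) = 8*((-5*E)*t) = 8*(-5*E*t) = -40*E*t)
d = 1/3578 (d = 1/(-342 - 40*(-14)*7) = 1/(-342 + 3920) = 1/3578 ≈ 0.00027949)
-d = -1*1/3578 = -1/3578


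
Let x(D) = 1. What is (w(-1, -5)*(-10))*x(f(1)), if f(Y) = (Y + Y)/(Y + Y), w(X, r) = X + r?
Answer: 60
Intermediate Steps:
f(Y) = 1 (f(Y) = (2*Y)/((2*Y)) = (2*Y)*(1/(2*Y)) = 1)
(w(-1, -5)*(-10))*x(f(1)) = ((-1 - 5)*(-10))*1 = -6*(-10)*1 = 60*1 = 60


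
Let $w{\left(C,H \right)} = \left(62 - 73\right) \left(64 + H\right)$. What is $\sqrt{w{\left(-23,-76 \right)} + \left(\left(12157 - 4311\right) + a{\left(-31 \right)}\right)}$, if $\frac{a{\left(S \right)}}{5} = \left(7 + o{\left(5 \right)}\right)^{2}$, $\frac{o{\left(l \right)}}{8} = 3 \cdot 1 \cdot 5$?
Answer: $3 \sqrt{9847} \approx 297.7$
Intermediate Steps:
$o{\left(l \right)} = 120$ ($o{\left(l \right)} = 8 \cdot 3 \cdot 1 \cdot 5 = 8 \cdot 3 \cdot 5 = 8 \cdot 15 = 120$)
$w{\left(C,H \right)} = -704 - 11 H$ ($w{\left(C,H \right)} = - 11 \left(64 + H\right) = -704 - 11 H$)
$a{\left(S \right)} = 80645$ ($a{\left(S \right)} = 5 \left(7 + 120\right)^{2} = 5 \cdot 127^{2} = 5 \cdot 16129 = 80645$)
$\sqrt{w{\left(-23,-76 \right)} + \left(\left(12157 - 4311\right) + a{\left(-31 \right)}\right)} = \sqrt{\left(-704 - -836\right) + \left(\left(12157 - 4311\right) + 80645\right)} = \sqrt{\left(-704 + 836\right) + \left(7846 + 80645\right)} = \sqrt{132 + 88491} = \sqrt{88623} = 3 \sqrt{9847}$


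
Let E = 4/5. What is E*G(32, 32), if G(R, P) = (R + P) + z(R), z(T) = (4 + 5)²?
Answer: 116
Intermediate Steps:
z(T) = 81 (z(T) = 9² = 81)
G(R, P) = 81 + P + R (G(R, P) = (R + P) + 81 = (P + R) + 81 = 81 + P + R)
E = ⅘ (E = 4*(⅕) = ⅘ ≈ 0.80000)
E*G(32, 32) = 4*(81 + 32 + 32)/5 = (⅘)*145 = 116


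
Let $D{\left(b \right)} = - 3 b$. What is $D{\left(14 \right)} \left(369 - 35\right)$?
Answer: $-14028$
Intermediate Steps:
$D{\left(14 \right)} \left(369 - 35\right) = \left(-3\right) 14 \left(369 - 35\right) = \left(-42\right) 334 = -14028$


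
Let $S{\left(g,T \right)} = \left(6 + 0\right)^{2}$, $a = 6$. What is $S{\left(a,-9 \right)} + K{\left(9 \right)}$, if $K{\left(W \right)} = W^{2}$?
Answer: $117$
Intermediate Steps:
$S{\left(g,T \right)} = 36$ ($S{\left(g,T \right)} = 6^{2} = 36$)
$S{\left(a,-9 \right)} + K{\left(9 \right)} = 36 + 9^{2} = 36 + 81 = 117$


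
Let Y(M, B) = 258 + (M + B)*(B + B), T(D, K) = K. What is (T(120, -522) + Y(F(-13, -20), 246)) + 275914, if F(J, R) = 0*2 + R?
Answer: 386842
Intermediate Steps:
F(J, R) = R (F(J, R) = 0 + R = R)
Y(M, B) = 258 + 2*B*(B + M) (Y(M, B) = 258 + (B + M)*(2*B) = 258 + 2*B*(B + M))
(T(120, -522) + Y(F(-13, -20), 246)) + 275914 = (-522 + (258 + 2*246**2 + 2*246*(-20))) + 275914 = (-522 + (258 + 2*60516 - 9840)) + 275914 = (-522 + (258 + 121032 - 9840)) + 275914 = (-522 + 111450) + 275914 = 110928 + 275914 = 386842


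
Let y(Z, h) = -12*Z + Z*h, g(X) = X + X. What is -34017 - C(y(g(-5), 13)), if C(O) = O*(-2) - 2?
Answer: -34035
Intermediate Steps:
g(X) = 2*X
C(O) = -2 - 2*O (C(O) = -2*O - 2 = -2 - 2*O)
-34017 - C(y(g(-5), 13)) = -34017 - (-2 - 2*2*(-5)*(-12 + 13)) = -34017 - (-2 - (-20)) = -34017 - (-2 - 2*(-10)) = -34017 - (-2 + 20) = -34017 - 1*18 = -34017 - 18 = -34035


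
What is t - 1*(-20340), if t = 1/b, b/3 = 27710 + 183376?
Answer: 12880467721/633258 ≈ 20340.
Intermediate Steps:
b = 633258 (b = 3*(27710 + 183376) = 3*211086 = 633258)
t = 1/633258 ≈ 1.5791e-6
t - 1*(-20340) = 1/633258 - 1*(-20340) = 1/633258 + 20340 = 12880467721/633258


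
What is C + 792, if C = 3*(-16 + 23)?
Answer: 813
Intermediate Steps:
C = 21 (C = 3*7 = 21)
C + 792 = 21 + 792 = 813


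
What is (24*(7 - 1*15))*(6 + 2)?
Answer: -1536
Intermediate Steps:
(24*(7 - 1*15))*(6 + 2) = (24*(7 - 15))*8 = (24*(-8))*8 = -192*8 = -1536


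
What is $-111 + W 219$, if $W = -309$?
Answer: $-67782$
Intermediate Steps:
$-111 + W 219 = -111 - 67671 = -67782$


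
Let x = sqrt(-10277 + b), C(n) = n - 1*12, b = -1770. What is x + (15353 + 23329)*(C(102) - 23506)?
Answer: -905777712 + I*sqrt(12047) ≈ -9.0578e+8 + 109.76*I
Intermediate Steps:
C(n) = -12 + n (C(n) = n - 12 = -12 + n)
x = I*sqrt(12047) (x = sqrt(-10277 - 1770) = sqrt(-12047) = I*sqrt(12047) ≈ 109.76*I)
x + (15353 + 23329)*(C(102) - 23506) = I*sqrt(12047) + (15353 + 23329)*((-12 + 102) - 23506) = I*sqrt(12047) + 38682*(90 - 23506) = I*sqrt(12047) + 38682*(-23416) = I*sqrt(12047) - 905777712 = -905777712 + I*sqrt(12047)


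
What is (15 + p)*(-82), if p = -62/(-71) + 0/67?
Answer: -92414/71 ≈ -1301.6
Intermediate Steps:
p = 62/71 (p = -62*(-1/71) + 0*(1/67) = 62/71 + 0 = 62/71 ≈ 0.87324)
(15 + p)*(-82) = (15 + 62/71)*(-82) = (1127/71)*(-82) = -92414/71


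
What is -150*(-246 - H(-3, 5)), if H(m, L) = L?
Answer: 37650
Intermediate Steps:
-150*(-246 - H(-3, 5)) = -150*(-246 - 1*5) = -150*(-246 - 5) = -150*(-251) = 37650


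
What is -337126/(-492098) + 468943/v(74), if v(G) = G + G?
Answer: 115407903531/36415252 ≈ 3169.2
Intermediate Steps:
v(G) = 2*G
-337126/(-492098) + 468943/v(74) = -337126/(-492098) + 468943/((2*74)) = -337126*(-1/492098) + 468943/148 = 168563/246049 + 468943*(1/148) = 168563/246049 + 468943/148 = 115407903531/36415252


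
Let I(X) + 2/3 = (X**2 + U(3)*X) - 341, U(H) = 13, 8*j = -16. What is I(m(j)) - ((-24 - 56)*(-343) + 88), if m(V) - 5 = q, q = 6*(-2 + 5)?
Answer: -81125/3 ≈ -27042.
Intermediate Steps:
j = -2 (j = (1/8)*(-16) = -2)
q = 18 (q = 6*3 = 18)
m(V) = 23 (m(V) = 5 + 18 = 23)
I(X) = -1025/3 + X**2 + 13*X (I(X) = -2/3 + ((X**2 + 13*X) - 341) = -2/3 + (-341 + X**2 + 13*X) = -1025/3 + X**2 + 13*X)
I(m(j)) - ((-24 - 56)*(-343) + 88) = (-1025/3 + 23**2 + 13*23) - ((-24 - 56)*(-343) + 88) = (-1025/3 + 529 + 299) - (-80*(-343) + 88) = 1459/3 - (27440 + 88) = 1459/3 - 1*27528 = 1459/3 - 27528 = -81125/3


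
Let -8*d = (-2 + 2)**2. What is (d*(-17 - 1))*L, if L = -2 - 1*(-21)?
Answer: 0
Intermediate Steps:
d = 0 (d = -(-2 + 2)**2/8 = -1/8*0**2 = -1/8*0 = 0)
L = 19 (L = -2 + 21 = 19)
(d*(-17 - 1))*L = (0*(-17 - 1))*19 = (0*(-18))*19 = 0*19 = 0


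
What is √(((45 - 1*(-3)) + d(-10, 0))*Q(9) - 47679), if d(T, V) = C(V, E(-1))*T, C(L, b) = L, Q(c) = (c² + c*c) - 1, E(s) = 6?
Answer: 3*I*√4439 ≈ 199.88*I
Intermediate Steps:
Q(c) = -1 + 2*c² (Q(c) = (c² + c²) - 1 = 2*c² - 1 = -1 + 2*c²)
d(T, V) = T*V (d(T, V) = V*T = T*V)
√(((45 - 1*(-3)) + d(-10, 0))*Q(9) - 47679) = √(((45 - 1*(-3)) - 10*0)*(-1 + 2*9²) - 47679) = √(((45 + 3) + 0)*(-1 + 2*81) - 47679) = √((48 + 0)*(-1 + 162) - 47679) = √(48*161 - 47679) = √(7728 - 47679) = √(-39951) = 3*I*√4439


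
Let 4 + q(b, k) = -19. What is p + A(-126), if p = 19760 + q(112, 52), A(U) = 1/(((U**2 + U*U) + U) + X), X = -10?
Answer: 624004993/31616 ≈ 19737.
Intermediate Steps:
q(b, k) = -23 (q(b, k) = -4 - 19 = -23)
A(U) = 1/(-10 + U + 2*U**2) (A(U) = 1/(((U**2 + U*U) + U) - 10) = 1/(((U**2 + U**2) + U) - 10) = 1/((2*U**2 + U) - 10) = 1/((U + 2*U**2) - 10) = 1/(-10 + U + 2*U**2))
p = 19737 (p = 19760 - 23 = 19737)
p + A(-126) = 19737 + 1/(-10 - 126 + 2*(-126)**2) = 19737 + 1/(-10 - 126 + 2*15876) = 19737 + 1/(-10 - 126 + 31752) = 19737 + 1/31616 = 624004993/31616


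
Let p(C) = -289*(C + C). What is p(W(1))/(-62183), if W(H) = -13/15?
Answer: -7514/932745 ≈ -0.0080558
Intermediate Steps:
W(H) = -13/15 (W(H) = -13*1/15 = -13/15)
p(C) = -578*C
p(W(1))/(-62183) = -578*(-13/15)/(-62183) = (7514/15)*(-1/62183) = -7514/932745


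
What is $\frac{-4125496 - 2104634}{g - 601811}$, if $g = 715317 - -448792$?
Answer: $- \frac{3115065}{281149} \approx -11.08$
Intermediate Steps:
$g = 1164109$ ($g = 715317 + 448792 = 1164109$)
$\frac{-4125496 - 2104634}{g - 601811} = \frac{-4125496 - 2104634}{1164109 - 601811} = - \frac{6230130}{562298} = \left(-6230130\right) \frac{1}{562298} = - \frac{3115065}{281149}$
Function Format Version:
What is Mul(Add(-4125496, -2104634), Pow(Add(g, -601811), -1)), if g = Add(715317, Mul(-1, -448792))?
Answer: Rational(-3115065, 281149) ≈ -11.080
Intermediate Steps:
g = 1164109 (g = Add(715317, 448792) = 1164109)
Mul(Add(-4125496, -2104634), Pow(Add(g, -601811), -1)) = Mul(Add(-4125496, -2104634), Pow(Add(1164109, -601811), -1)) = Mul(-6230130, Pow(562298, -1)) = Mul(-6230130, Rational(1, 562298)) = Rational(-3115065, 281149)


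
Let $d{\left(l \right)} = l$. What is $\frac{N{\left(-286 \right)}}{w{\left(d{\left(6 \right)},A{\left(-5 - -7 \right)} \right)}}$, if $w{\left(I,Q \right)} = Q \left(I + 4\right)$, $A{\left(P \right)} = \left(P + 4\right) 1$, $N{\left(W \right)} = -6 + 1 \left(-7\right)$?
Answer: $- \frac{13}{60} \approx -0.21667$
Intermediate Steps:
$N{\left(W \right)} = -13$ ($N{\left(W \right)} = -6 - 7 = -13$)
$A{\left(P \right)} = 4 + P$ ($A{\left(P \right)} = \left(4 + P\right) 1 = 4 + P$)
$w{\left(I,Q \right)} = Q \left(4 + I\right)$
$\frac{N{\left(-286 \right)}}{w{\left(d{\left(6 \right)},A{\left(-5 - -7 \right)} \right)}} = - \frac{13}{\left(4 - -2\right) \left(4 + 6\right)} = - \frac{13}{\left(4 + \left(-5 + 7\right)\right) 10} = - \frac{13}{\left(4 + 2\right) 10} = - \frac{13}{6 \cdot 10} = - \frac{13}{60}$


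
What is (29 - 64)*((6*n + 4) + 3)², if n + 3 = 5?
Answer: -12635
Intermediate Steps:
n = 2 (n = -3 + 5 = 2)
(29 - 64)*((6*n + 4) + 3)² = (29 - 64)*((6*2 + 4) + 3)² = -35*((12 + 4) + 3)² = -35*(16 + 3)² = -35*19² = -35*361 = -12635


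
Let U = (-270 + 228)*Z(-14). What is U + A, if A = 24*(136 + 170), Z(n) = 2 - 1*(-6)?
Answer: 7008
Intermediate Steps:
Z(n) = 8 (Z(n) = 2 + 6 = 8)
A = 7344 (A = 24*306 = 7344)
U = -336 (U = (-270 + 228)*8 = -42*8 = -336)
U + A = -336 + 7344 = 7008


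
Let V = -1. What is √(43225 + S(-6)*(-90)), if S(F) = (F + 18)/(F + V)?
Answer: √2125585/7 ≈ 208.28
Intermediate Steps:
S(F) = (18 + F)/(-1 + F) (S(F) = (F + 18)/(F - 1) = (18 + F)/(-1 + F))
√(43225 + S(-6)*(-90)) = √(43225 + ((18 - 6)/(-1 - 6))*(-90)) = √(43225 + (12/(-7))*(-90)) = √(43225 - ⅐*12*(-90)) = √(43225 - 12/7*(-90)) = √(43225 + 1080/7) = √(303655/7) = √2125585/7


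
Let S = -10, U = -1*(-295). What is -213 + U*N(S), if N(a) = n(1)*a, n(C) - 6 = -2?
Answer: -12013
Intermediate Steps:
U = 295
n(C) = 4 (n(C) = 6 - 2 = 4)
N(a) = 4*a
-213 + U*N(S) = -213 + 295*(4*(-10)) = -213 + 295*(-40) = -213 - 11800 = -12013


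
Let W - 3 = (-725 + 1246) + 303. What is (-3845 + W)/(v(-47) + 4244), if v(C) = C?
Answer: -1006/1399 ≈ -0.71908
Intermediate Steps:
W = 827 (W = 3 + ((-725 + 1246) + 303) = 3 + (521 + 303) = 3 + 824 = 827)
(-3845 + W)/(v(-47) + 4244) = (-3845 + 827)/(-47 + 4244) = -3018/4197 = -3018*1/4197 = -1006/1399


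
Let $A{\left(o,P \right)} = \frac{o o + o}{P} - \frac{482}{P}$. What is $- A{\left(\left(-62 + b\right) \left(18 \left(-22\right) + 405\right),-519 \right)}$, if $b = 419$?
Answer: $\frac{10326100}{519} \approx 19896.0$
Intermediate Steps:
$A{\left(o,P \right)} = - \frac{482}{P} + \frac{o + o^{2}}{P}$ ($A{\left(o,P \right)} = \frac{o^{2} + o}{P} - \frac{482}{P} = \frac{o + o^{2}}{P} - \frac{482}{P} = - \frac{482}{P} + \frac{o + o^{2}}{P}$)
$- A{\left(\left(-62 + b\right) \left(18 \left(-22\right) + 405\right),-519 \right)} = - \frac{-482 + \left(-62 + 419\right) \left(18 \left(-22\right) + 405\right) + \left(\left(-62 + 419\right) \left(18 \left(-22\right) + 405\right)\right)^{2}}{-519} = - \frac{\left(-1\right) \left(-482 + 357 \left(-396 + 405\right) + \left(357 \left(-396 + 405\right)\right)^{2}\right)}{519} = - \frac{\left(-1\right) \left(-482 + 357 \cdot 9 + \left(357 \cdot 9\right)^{2}\right)}{519} = - \frac{\left(-1\right) \left(-482 + 3213 + 3213^{2}\right)}{519} = - \frac{\left(-1\right) \left(-482 + 3213 + 10323369\right)}{519} = - \frac{\left(-1\right) 10326100}{519} = \left(-1\right) \left(- \frac{10326100}{519}\right) = \frac{10326100}{519}$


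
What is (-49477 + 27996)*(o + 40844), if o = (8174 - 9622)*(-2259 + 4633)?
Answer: 72964684548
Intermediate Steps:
o = -3437552 (o = -1448*2374 = -3437552)
(-49477 + 27996)*(o + 40844) = (-49477 + 27996)*(-3437552 + 40844) = -21481*(-3396708) = 72964684548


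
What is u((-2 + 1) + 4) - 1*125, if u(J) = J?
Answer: -122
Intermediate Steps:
u((-2 + 1) + 4) - 1*125 = ((-2 + 1) + 4) - 1*125 = (-1 + 4) - 125 = 3 - 125 = -122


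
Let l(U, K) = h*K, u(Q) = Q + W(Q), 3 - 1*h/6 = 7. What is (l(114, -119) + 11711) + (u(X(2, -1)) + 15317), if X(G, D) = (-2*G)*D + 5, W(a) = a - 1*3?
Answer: 29899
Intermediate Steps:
W(a) = -3 + a (W(a) = a - 3 = -3 + a)
X(G, D) = 5 - 2*D*G (X(G, D) = -2*D*G + 5 = 5 - 2*D*G)
h = -24 (h = 18 - 6*7 = 18 - 42 = -24)
u(Q) = -3 + 2*Q (u(Q) = Q + (-3 + Q) = -3 + 2*Q)
l(U, K) = -24*K
(l(114, -119) + 11711) + (u(X(2, -1)) + 15317) = (-24*(-119) + 11711) + ((-3 + 2*(5 - 2*(-1)*2)) + 15317) = (2856 + 11711) + ((-3 + 2*(5 + 4)) + 15317) = 14567 + ((-3 + 2*9) + 15317) = 14567 + ((-3 + 18) + 15317) = 14567 + (15 + 15317) = 14567 + 15332 = 29899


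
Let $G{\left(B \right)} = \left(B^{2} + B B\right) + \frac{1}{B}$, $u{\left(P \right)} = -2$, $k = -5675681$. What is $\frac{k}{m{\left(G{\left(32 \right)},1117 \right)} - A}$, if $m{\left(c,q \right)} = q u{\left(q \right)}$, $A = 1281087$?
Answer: $\frac{5675681}{1283321} \approx 4.4227$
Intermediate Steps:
$G{\left(B \right)} = \frac{1}{B} + 2 B^{2}$ ($G{\left(B \right)} = \left(B^{2} + B^{2}\right) + \frac{1}{B} = 2 B^{2} + \frac{1}{B} = \frac{1}{B} + 2 B^{2}$)
$m{\left(c,q \right)} = - 2 q$ ($m{\left(c,q \right)} = q \left(-2\right) = - 2 q$)
$\frac{k}{m{\left(G{\left(32 \right)},1117 \right)} - A} = - \frac{5675681}{\left(-2\right) 1117 - 1281087} = - \frac{5675681}{-2234 - 1281087} = - \frac{5675681}{-1283321} = \left(-5675681\right) \left(- \frac{1}{1283321}\right) = \frac{5675681}{1283321}$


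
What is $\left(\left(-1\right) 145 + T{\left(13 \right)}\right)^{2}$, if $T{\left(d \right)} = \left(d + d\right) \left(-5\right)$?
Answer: $75625$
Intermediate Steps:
$T{\left(d \right)} = - 10 d$ ($T{\left(d \right)} = 2 d \left(-5\right) = - 10 d$)
$\left(\left(-1\right) 145 + T{\left(13 \right)}\right)^{2} = \left(\left(-1\right) 145 - 130\right)^{2} = \left(-145 - 130\right)^{2} = \left(-275\right)^{2} = 75625$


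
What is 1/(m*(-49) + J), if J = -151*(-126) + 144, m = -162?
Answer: 1/27108 ≈ 3.6889e-5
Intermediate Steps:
J = 19170 (J = 19026 + 144 = 19170)
1/(m*(-49) + J) = 1/(-162*(-49) + 19170) = 1/(7938 + 19170) = 1/27108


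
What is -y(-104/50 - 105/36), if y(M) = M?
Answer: 1499/300 ≈ 4.9967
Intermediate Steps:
-y(-104/50 - 105/36) = -(-104/50 - 105/36) = -(-104*1/50 - 105*1/36) = -(-52/25 - 35/12) = -1*(-1499/300) = 1499/300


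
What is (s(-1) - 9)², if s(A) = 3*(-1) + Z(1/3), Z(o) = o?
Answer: 1225/9 ≈ 136.11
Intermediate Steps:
s(A) = -8/3 (s(A) = 3*(-1) + 1/3 = -3 + ⅓ = -8/3)
(s(-1) - 9)² = (-8/3 - 9)² = (-35/3)² = 1225/9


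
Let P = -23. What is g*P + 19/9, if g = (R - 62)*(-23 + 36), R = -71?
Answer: 357922/9 ≈ 39769.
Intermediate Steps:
g = -1729 (g = (-71 - 62)*(-23 + 36) = -133*13 = -1729)
g*P + 19/9 = -1729*(-23) + 19/9 = 39767 + 19*(⅑) = 39767 + 19/9 = 357922/9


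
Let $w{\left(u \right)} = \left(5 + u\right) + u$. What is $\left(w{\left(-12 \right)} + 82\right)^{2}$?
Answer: $3969$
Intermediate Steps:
$w{\left(u \right)} = 5 + 2 u$
$\left(w{\left(-12 \right)} + 82\right)^{2} = \left(\left(5 + 2 \left(-12\right)\right) + 82\right)^{2} = \left(\left(5 - 24\right) + 82\right)^{2} = \left(-19 + 82\right)^{2} = 63^{2} = 3969$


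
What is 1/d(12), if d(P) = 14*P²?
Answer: 1/2016 ≈ 0.00049603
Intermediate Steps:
1/d(12) = 1/(14*12²) = 1/(14*144) = 1/2016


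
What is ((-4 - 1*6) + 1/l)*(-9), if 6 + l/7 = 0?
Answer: 1263/14 ≈ 90.214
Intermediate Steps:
l = -42 (l = -42 + 7*0 = -42 + 0 = -42)
((-4 - 1*6) + 1/l)*(-9) = ((-4 - 1*6) + 1/(-42))*(-9) = ((-4 - 6) - 1/42)*(-9) = (-10 - 1/42)*(-9) = -421/42*(-9) = 1263/14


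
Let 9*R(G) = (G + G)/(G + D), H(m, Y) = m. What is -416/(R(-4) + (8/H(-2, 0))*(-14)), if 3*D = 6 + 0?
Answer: -936/127 ≈ -7.3701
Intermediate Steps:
D = 2 (D = (6 + 0)/3 = (⅓)*6 = 2)
R(G) = 2*G/(9*(2 + G)) (R(G) = ((G + G)/(G + 2))/9 = ((2*G)/(2 + G))/9 = (2*G/(2 + G))/9 = 2*G/(9*(2 + G)))
-416/(R(-4) + (8/H(-2, 0))*(-14)) = -416/((2/9)*(-4)/(2 - 4) + (8/(-2))*(-14)) = -416/((2/9)*(-4)/(-2) + (8*(-½))*(-14)) = -416/((2/9)*(-4)*(-½) - 4*(-14)) = -416/(4/9 + 56) = -416/508/9 = -416*9/508 = -936/127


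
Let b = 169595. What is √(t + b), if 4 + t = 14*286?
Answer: √173595 ≈ 416.65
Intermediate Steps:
t = 4000 (t = -4 + 14*286 = -4 + 4004 = 4000)
√(t + b) = √(4000 + 169595) = √173595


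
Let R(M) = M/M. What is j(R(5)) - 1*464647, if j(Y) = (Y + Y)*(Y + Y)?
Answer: -464643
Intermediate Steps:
R(M) = 1
j(Y) = 4*Y**2 (j(Y) = (2*Y)*(2*Y) = 4*Y**2)
j(R(5)) - 1*464647 = 4*1**2 - 1*464647 = 4*1 - 464647 = 4 - 464647 = -464643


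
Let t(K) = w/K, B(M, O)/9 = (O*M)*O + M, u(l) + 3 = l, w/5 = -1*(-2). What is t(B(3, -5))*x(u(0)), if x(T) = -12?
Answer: -20/117 ≈ -0.17094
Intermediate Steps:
w = 10 (w = 5*(-1*(-2)) = 5*2 = 10)
u(l) = -3 + l
B(M, O) = 9*M + 9*M*O**2 (B(M, O) = 9*((O*M)*O + M) = 9*((M*O)*O + M) = 9*(M*O**2 + M) = 9*(M + M*O**2) = 9*M + 9*M*O**2)
t(K) = 10/K
t(B(3, -5))*x(u(0)) = (10/((9*3*(1 + (-5)**2))))*(-12) = (10/((9*3*(1 + 25))))*(-12) = (10/((9*3*26)))*(-12) = (10/702)*(-12) = (10*(1/702))*(-12) = (5/351)*(-12) = -20/117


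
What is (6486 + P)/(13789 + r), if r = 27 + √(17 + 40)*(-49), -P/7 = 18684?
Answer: -1717356432/190744999 - 6090798*√57/190744999 ≈ -9.2445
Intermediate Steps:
P = -130788 (P = -7*18684 = -130788)
r = 27 - 49*√57 (r = 27 + √57*(-49) = 27 - 49*√57 ≈ -342.94)
(6486 + P)/(13789 + r) = (6486 - 130788)/(13789 + (27 - 49*√57)) = -124302/(13816 - 49*√57)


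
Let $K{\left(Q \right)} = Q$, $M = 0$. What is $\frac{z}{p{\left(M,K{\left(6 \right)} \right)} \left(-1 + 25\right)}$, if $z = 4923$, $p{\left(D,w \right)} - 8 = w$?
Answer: $\frac{1641}{112} \approx 14.652$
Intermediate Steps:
$p{\left(D,w \right)} = 8 + w$
$\frac{z}{p{\left(M,K{\left(6 \right)} \right)} \left(-1 + 25\right)} = \frac{4923}{\left(8 + 6\right) \left(-1 + 25\right)} = \frac{4923}{14 \cdot 24} = \frac{4923}{336} = 4923 \cdot \frac{1}{336} = \frac{1641}{112}$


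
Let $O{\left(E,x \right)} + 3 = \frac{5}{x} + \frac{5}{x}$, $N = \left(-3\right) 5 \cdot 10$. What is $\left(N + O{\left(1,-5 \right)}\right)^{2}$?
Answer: $24025$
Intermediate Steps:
$N = -150$ ($N = \left(-15\right) 10 = -150$)
$O{\left(E,x \right)} = -3 + \frac{10}{x}$ ($O{\left(E,x \right)} = -3 + \left(\frac{5}{x} + \frac{5}{x}\right) = -3 + \frac{10}{x}$)
$\left(N + O{\left(1,-5 \right)}\right)^{2} = \left(-150 - \left(3 - \frac{10}{-5}\right)\right)^{2} = \left(-150 + \left(-3 + 10 \left(- \frac{1}{5}\right)\right)\right)^{2} = \left(-150 - 5\right)^{2} = \left(-155\right)^{2} = 24025$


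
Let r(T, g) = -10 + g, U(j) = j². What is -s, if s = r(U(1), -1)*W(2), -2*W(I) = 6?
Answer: -33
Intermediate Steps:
W(I) = -3 (W(I) = -½*6 = -3)
s = 33 (s = (-10 - 1)*(-3) = -11*(-3) = 33)
-s = -1*33 = -33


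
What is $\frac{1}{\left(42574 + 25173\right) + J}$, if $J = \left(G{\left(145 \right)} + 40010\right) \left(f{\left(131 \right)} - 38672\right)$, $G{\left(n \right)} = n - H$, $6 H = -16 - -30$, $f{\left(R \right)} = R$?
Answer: $- \frac{1}{1547456179} \approx -6.4622 \cdot 10^{-10}$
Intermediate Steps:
$H = \frac{7}{3}$ ($H = \frac{-16 - -30}{6} = \frac{-16 + 30}{6} = \frac{1}{6} \cdot 14 = \frac{7}{3} \approx 2.3333$)
$G{\left(n \right)} = - \frac{7}{3} + n$ ($G{\left(n \right)} = n - \frac{7}{3} = - \frac{7}{3} + n$)
$J = -1547523926$ ($J = \left(\left(- \frac{7}{3} + 145\right) + 40010\right) \left(131 - 38672\right) = \left(\frac{428}{3} + 40010\right) \left(-38541\right) = \frac{120458}{3} \left(-38541\right) = -1547523926$)
$\frac{1}{\left(42574 + 25173\right) + J} = \frac{1}{\left(42574 + 25173\right) - 1547523926} = \frac{1}{67747 - 1547523926} = \frac{1}{-1547456179} = - \frac{1}{1547456179}$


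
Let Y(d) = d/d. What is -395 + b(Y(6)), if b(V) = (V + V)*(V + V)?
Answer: -391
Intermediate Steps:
Y(d) = 1
b(V) = 4*V**2 (b(V) = (2*V)*(2*V) = 4*V**2)
-395 + b(Y(6)) = -395 + 4*1**2 = -395 + 4*1 = -395 + 4 = -391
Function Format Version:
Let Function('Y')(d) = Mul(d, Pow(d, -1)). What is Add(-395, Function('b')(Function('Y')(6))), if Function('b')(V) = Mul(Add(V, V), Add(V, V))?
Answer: -391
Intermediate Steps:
Function('Y')(d) = 1
Function('b')(V) = Mul(4, Pow(V, 2)) (Function('b')(V) = Mul(Mul(2, V), Mul(2, V)) = Mul(4, Pow(V, 2)))
Add(-395, Function('b')(Function('Y')(6))) = Add(-395, Mul(4, Pow(1, 2))) = Add(-395, Mul(4, 1)) = Add(-395, 4) = -391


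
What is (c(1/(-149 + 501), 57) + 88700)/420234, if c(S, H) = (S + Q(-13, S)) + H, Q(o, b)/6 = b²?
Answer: 1832891281/8678112256 ≈ 0.21121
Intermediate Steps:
Q(o, b) = 6*b²
c(S, H) = H + S + 6*S² (c(S, H) = (S + 6*S²) + H = H + S + 6*S²)
(c(1/(-149 + 501), 57) + 88700)/420234 = ((57 + 1/(-149 + 501) + 6*(1/(-149 + 501))²) + 88700)/420234 = ((57 + 1/352 + 6*(1/352)²) + 88700)*(1/420234) = ((57 + 1/352 + 6*(1/123904)) + 88700)*(1/420234) = ((57 + 1/352 + 3/61952) + 88700)*(1/420234) = (3531443/61952 + 88700)*(1/420234) = (5498673843/61952)*(1/420234) = 1832891281/8678112256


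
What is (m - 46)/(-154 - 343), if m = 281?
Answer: -235/497 ≈ -0.47284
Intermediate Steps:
(m - 46)/(-154 - 343) = (281 - 46)/(-154 - 343) = 235/(-497) = 235*(-1/497) = -235/497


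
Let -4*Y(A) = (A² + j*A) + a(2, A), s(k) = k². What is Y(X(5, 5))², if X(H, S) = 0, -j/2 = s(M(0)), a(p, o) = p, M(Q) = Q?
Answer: ¼ ≈ 0.25000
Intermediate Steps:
j = 0 (j = -2*0² = -2*0 = 0)
Y(A) = -½ - A²/4 (Y(A) = -((A² + 0*A) + 2)/4 = -((A² + 0) + 2)/4 = -(A² + 2)/4 = -(2 + A²)/4 = -½ - A²/4)
Y(X(5, 5))² = (-½ - ¼*0²)² = (-½ - ¼*0)² = (-½ + 0)² = (-½)² = ¼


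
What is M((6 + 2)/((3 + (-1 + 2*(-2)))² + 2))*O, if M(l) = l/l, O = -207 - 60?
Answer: -267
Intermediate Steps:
O = -267
M(l) = 1
M((6 + 2)/((3 + (-1 + 2*(-2)))² + 2))*O = 1*(-267) = -267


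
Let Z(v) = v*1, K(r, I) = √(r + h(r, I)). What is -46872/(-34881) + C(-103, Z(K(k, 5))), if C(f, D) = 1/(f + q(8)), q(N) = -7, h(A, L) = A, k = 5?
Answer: 22169/16610 ≈ 1.3347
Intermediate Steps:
K(r, I) = √2*√r (K(r, I) = √(r + r) = √(2*r) = √2*√r)
Z(v) = v
C(f, D) = 1/(-7 + f) (C(f, D) = 1/(f - 7) = 1/(-7 + f))
-46872/(-34881) + C(-103, Z(K(k, 5))) = -46872/(-34881) + 1/(-7 - 103) = -46872*(-1/34881) + 1/(-110) = 2232/1661 - 1/110 = 22169/16610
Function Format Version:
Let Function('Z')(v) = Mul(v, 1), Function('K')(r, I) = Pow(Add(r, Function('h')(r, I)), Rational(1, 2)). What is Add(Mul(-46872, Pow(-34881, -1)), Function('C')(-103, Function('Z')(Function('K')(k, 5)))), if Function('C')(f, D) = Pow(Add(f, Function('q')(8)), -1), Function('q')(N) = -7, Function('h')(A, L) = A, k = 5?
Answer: Rational(22169, 16610) ≈ 1.3347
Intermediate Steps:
Function('K')(r, I) = Mul(Pow(2, Rational(1, 2)), Pow(r, Rational(1, 2))) (Function('K')(r, I) = Pow(Add(r, r), Rational(1, 2)) = Pow(Mul(2, r), Rational(1, 2)) = Mul(Pow(2, Rational(1, 2)), Pow(r, Rational(1, 2))))
Function('Z')(v) = v
Function('C')(f, D) = Pow(Add(-7, f), -1) (Function('C')(f, D) = Pow(Add(f, -7), -1) = Pow(Add(-7, f), -1))
Add(Mul(-46872, Pow(-34881, -1)), Function('C')(-103, Function('Z')(Function('K')(k, 5)))) = Add(Mul(-46872, Pow(-34881, -1)), Pow(Add(-7, -103), -1)) = Add(Mul(-46872, Rational(-1, 34881)), Pow(-110, -1)) = Add(Rational(2232, 1661), Rational(-1, 110)) = Rational(22169, 16610)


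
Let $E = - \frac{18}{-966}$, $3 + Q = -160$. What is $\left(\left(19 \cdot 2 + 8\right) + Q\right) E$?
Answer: $- \frac{351}{161} \approx -2.1801$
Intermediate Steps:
$Q = -163$ ($Q = -3 - 160 = -163$)
$E = \frac{3}{161}$ ($E = \left(-18\right) \left(- \frac{1}{966}\right) = \frac{3}{161} \approx 0.018634$)
$\left(\left(19 \cdot 2 + 8\right) + Q\right) E = \left(\left(19 \cdot 2 + 8\right) - 163\right) \frac{3}{161} = \left(\left(38 + 8\right) - 163\right) \frac{3}{161} = \left(46 - 163\right) \frac{3}{161} = \left(-117\right) \frac{3}{161} = - \frac{351}{161}$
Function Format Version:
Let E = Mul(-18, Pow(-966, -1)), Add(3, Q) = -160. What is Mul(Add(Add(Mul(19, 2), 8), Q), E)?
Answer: Rational(-351, 161) ≈ -2.1801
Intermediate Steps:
Q = -163 (Q = Add(-3, -160) = -163)
E = Rational(3, 161) (E = Mul(-18, Rational(-1, 966)) = Rational(3, 161) ≈ 0.018634)
Mul(Add(Add(Mul(19, 2), 8), Q), E) = Mul(Add(Add(Mul(19, 2), 8), -163), Rational(3, 161)) = Mul(Add(Add(38, 8), -163), Rational(3, 161)) = Mul(Add(46, -163), Rational(3, 161)) = Mul(-117, Rational(3, 161)) = Rational(-351, 161)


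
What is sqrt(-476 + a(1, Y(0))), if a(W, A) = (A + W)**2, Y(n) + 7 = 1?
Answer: I*sqrt(451) ≈ 21.237*I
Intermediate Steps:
Y(n) = -6 (Y(n) = -7 + 1 = -6)
sqrt(-476 + a(1, Y(0))) = sqrt(-476 + (-6 + 1)**2) = sqrt(-476 + (-5)**2) = sqrt(-476 + 25) = sqrt(-451) = I*sqrt(451)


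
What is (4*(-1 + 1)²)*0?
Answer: 0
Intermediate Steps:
(4*(-1 + 1)²)*0 = (4*0²)*0 = (4*0)*0 = 0*0 = 0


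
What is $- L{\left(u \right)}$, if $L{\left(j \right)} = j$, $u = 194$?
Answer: $-194$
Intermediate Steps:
$- L{\left(u \right)} = \left(-1\right) 194 = -194$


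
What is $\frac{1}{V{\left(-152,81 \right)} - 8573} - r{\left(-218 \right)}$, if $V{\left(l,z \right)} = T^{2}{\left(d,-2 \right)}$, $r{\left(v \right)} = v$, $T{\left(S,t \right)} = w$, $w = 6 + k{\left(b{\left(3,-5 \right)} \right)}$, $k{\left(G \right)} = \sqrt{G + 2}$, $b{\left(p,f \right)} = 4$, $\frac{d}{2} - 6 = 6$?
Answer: $\frac{15865398615}{72777097} - \frac{12 \sqrt{6}}{72777097} \approx 218.0$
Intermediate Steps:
$d = 24$ ($d = 12 + 2 \cdot 6 = 12 + 12 = 24$)
$k{\left(G \right)} = \sqrt{2 + G}$
$w = 6 + \sqrt{6}$ ($w = 6 + \sqrt{2 + 4} = 6 + \sqrt{6} \approx 8.4495$)
$T{\left(S,t \right)} = 6 + \sqrt{6}$
$V{\left(l,z \right)} = \left(6 + \sqrt{6}\right)^{2}$
$\frac{1}{V{\left(-152,81 \right)} - 8573} - r{\left(-218 \right)} = \frac{1}{\left(6 + \sqrt{6}\right)^{2} - 8573} - -218 = \frac{1}{-8573 + \left(6 + \sqrt{6}\right)^{2}} + 218 = 218 + \frac{1}{-8573 + \left(6 + \sqrt{6}\right)^{2}}$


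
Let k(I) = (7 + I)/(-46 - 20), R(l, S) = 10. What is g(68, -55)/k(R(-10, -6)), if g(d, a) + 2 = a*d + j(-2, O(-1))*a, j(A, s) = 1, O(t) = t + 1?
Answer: 250602/17 ≈ 14741.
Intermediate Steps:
O(t) = 1 + t
g(d, a) = -2 + a + a*d (g(d, a) = -2 + (a*d + 1*a) = -2 + (a*d + a) = -2 + (a + a*d) = -2 + a + a*d)
k(I) = -7/66 - I/66 (k(I) = (7 + I)/(-66) = (7 + I)*(-1/66) = -7/66 - I/66)
g(68, -55)/k(R(-10, -6)) = (-2 - 55 - 55*68)/(-7/66 - 1/66*10) = (-2 - 55 - 3740)/(-7/66 - 5/33) = -3797/(-17/66) = -3797*(-66/17) = 250602/17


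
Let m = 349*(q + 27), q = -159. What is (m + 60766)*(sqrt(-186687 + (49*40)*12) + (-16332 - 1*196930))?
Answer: -3134524876 + 14698*I*sqrt(163167) ≈ -3.1345e+9 + 5.9371e+6*I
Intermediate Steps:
m = -46068 (m = 349*(-159 + 27) = 349*(-132) = -46068)
(m + 60766)*(sqrt(-186687 + (49*40)*12) + (-16332 - 1*196930)) = (-46068 + 60766)*(sqrt(-186687 + (49*40)*12) + (-16332 - 1*196930)) = 14698*(sqrt(-186687 + 1960*12) + (-16332 - 196930)) = 14698*(sqrt(-186687 + 23520) - 213262) = 14698*(sqrt(-163167) - 213262) = 14698*(I*sqrt(163167) - 213262) = 14698*(-213262 + I*sqrt(163167)) = -3134524876 + 14698*I*sqrt(163167)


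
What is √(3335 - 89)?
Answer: √3246 ≈ 56.974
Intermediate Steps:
√(3335 - 89) = √3246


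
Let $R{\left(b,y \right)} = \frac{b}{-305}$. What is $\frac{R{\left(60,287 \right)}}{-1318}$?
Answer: $\frac{6}{40199} \approx 0.00014926$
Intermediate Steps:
$R{\left(b,y \right)} = - \frac{b}{305}$ ($R{\left(b,y \right)} = b \left(- \frac{1}{305}\right) = - \frac{b}{305}$)
$\frac{R{\left(60,287 \right)}}{-1318} = \frac{\left(- \frac{1}{305}\right) 60}{-1318} = \left(- \frac{12}{61}\right) \left(- \frac{1}{1318}\right) = \frac{6}{40199}$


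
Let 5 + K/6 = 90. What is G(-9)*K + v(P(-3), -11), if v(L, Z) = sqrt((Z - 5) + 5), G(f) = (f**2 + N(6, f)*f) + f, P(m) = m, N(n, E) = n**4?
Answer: -5911920 + I*sqrt(11) ≈ -5.9119e+6 + 3.3166*I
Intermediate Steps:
K = 510 (K = -30 + 6*90 = -30 + 540 = 510)
G(f) = f**2 + 1297*f (G(f) = (f**2 + 6**4*f) + f = (f**2 + 1296*f) + f = f**2 + 1297*f)
v(L, Z) = sqrt(Z) (v(L, Z) = sqrt((-5 + Z) + 5) = sqrt(Z))
G(-9)*K + v(P(-3), -11) = -9*(1297 - 9)*510 + sqrt(-11) = -9*1288*510 + I*sqrt(11) = -11592*510 + I*sqrt(11) = -5911920 + I*sqrt(11)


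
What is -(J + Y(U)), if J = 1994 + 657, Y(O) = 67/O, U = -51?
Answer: -135134/51 ≈ -2649.7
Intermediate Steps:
J = 2651
-(J + Y(U)) = -(2651 + 67/(-51)) = -(2651 + 67*(-1/51)) = -(2651 - 67/51) = -1*135134/51 = -135134/51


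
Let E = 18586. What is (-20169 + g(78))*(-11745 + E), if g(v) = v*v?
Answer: -96355485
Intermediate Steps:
g(v) = v**2
(-20169 + g(78))*(-11745 + E) = (-20169 + 78**2)*(-11745 + 18586) = (-20169 + 6084)*6841 = -14085*6841 = -96355485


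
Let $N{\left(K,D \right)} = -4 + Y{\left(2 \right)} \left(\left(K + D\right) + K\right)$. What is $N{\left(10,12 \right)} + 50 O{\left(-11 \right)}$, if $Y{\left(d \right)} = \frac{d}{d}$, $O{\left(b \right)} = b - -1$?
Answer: $-472$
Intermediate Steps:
$O{\left(b \right)} = 1 + b$ ($O{\left(b \right)} = b + 1 = 1 + b$)
$Y{\left(d \right)} = 1$
$N{\left(K,D \right)} = -4 + D + 2 K$ ($N{\left(K,D \right)} = -4 + 1 \left(\left(K + D\right) + K\right) = -4 + 1 \left(\left(D + K\right) + K\right) = -4 + 1 \left(D + 2 K\right) = -4 + \left(D + 2 K\right) = -4 + D + 2 K$)
$N{\left(10,12 \right)} + 50 O{\left(-11 \right)} = \left(-4 + 12 + 2 \cdot 10\right) + 50 \left(1 - 11\right) = \left(-4 + 12 + 20\right) + 50 \left(-10\right) = 28 - 500 = -472$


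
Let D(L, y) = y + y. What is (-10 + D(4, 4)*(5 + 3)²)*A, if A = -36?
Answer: -18072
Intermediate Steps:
D(L, y) = 2*y
(-10 + D(4, 4)*(5 + 3)²)*A = (-10 + (2*4)*(5 + 3)²)*(-36) = (-10 + 8*8²)*(-36) = (-10 + 8*64)*(-36) = (-10 + 512)*(-36) = 502*(-36) = -18072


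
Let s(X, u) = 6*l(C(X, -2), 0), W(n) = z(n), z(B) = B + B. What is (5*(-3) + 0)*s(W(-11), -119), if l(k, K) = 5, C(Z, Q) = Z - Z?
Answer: -450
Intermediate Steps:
C(Z, Q) = 0
z(B) = 2*B
W(n) = 2*n
s(X, u) = 30 (s(X, u) = 6*5 = 30)
(5*(-3) + 0)*s(W(-11), -119) = (5*(-3) + 0)*30 = (-15 + 0)*30 = -15*30 = -450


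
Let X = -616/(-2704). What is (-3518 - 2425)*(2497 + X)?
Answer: -5016266409/338 ≈ -1.4841e+7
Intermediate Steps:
X = 77/338 (X = -616*(-1/2704) = 77/338 ≈ 0.22781)
(-3518 - 2425)*(2497 + X) = (-3518 - 2425)*(2497 + 77/338) = -5943*844063/338 = -5016266409/338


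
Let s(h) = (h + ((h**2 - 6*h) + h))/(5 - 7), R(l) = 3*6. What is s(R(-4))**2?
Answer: 15876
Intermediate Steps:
R(l) = 18
s(h) = 2*h - h**2/2 (s(h) = (h + (h**2 - 5*h))/(-2) = (h**2 - 4*h)*(-1/2) = 2*h - h**2/2)
s(R(-4))**2 = ((1/2)*18*(4 - 1*18))**2 = ((1/2)*18*(4 - 18))**2 = ((1/2)*18*(-14))**2 = (-126)**2 = 15876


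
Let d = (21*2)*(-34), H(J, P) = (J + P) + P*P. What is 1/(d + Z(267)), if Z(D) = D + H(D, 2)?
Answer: -1/888 ≈ -0.0011261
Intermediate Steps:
H(J, P) = J + P + P² (H(J, P) = (J + P) + P² = J + P + P²)
Z(D) = 6 + 2*D (Z(D) = D + (D + 2 + 2²) = D + (D + 2 + 4) = D + (6 + D) = 6 + 2*D)
d = -1428 (d = 42*(-34) = -1428)
1/(d + Z(267)) = 1/(-1428 + (6 + 2*267)) = 1/(-1428 + (6 + 534)) = 1/(-1428 + 540) = 1/(-888) = -1/888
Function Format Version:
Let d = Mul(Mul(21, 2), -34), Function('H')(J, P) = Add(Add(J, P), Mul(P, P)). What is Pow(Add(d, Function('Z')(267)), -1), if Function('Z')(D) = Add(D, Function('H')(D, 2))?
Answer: Rational(-1, 888) ≈ -0.0011261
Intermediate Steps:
Function('H')(J, P) = Add(J, P, Pow(P, 2)) (Function('H')(J, P) = Add(Add(J, P), Pow(P, 2)) = Add(J, P, Pow(P, 2)))
Function('Z')(D) = Add(6, Mul(2, D)) (Function('Z')(D) = Add(D, Add(D, 2, Pow(2, 2))) = Add(D, Add(D, 2, 4)) = Add(D, Add(6, D)) = Add(6, Mul(2, D)))
d = -1428 (d = Mul(42, -34) = -1428)
Pow(Add(d, Function('Z')(267)), -1) = Pow(Add(-1428, Add(6, Mul(2, 267))), -1) = Pow(Add(-1428, Add(6, 534)), -1) = Pow(Add(-1428, 540), -1) = Pow(-888, -1) = Rational(-1, 888)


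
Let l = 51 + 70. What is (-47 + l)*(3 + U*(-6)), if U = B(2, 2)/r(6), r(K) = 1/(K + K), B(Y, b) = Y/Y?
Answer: -5106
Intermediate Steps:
B(Y, b) = 1
r(K) = 1/(2*K)
U = 12 (U = 1/((1/2)/6) = 1/((1/2)*(1/6)) = 1/(1/12) = 1*12 = 12)
l = 121
(-47 + l)*(3 + U*(-6)) = (-47 + 121)*(3 + 12*(-6)) = 74*(3 - 72) = 74*(-69) = -5106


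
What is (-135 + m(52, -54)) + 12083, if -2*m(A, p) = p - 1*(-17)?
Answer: 23933/2 ≈ 11967.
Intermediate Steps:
m(A, p) = -17/2 - p/2 (m(A, p) = -(p - 1*(-17))/2 = -(p + 17)/2 = -(17 + p)/2 = -17/2 - p/2)
(-135 + m(52, -54)) + 12083 = (-135 + (-17/2 - 1/2*(-54))) + 12083 = (-135 + (-17/2 + 27)) + 12083 = (-135 + 37/2) + 12083 = -233/2 + 12083 = 23933/2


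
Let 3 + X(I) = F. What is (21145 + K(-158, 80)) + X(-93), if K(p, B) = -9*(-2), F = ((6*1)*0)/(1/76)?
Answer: 21160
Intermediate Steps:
F = 0 (F = (6*0)/(1/76) = 0*76 = 0)
X(I) = -3 (X(I) = -3 + 0 = -3)
K(p, B) = 18
(21145 + K(-158, 80)) + X(-93) = (21145 + 18) - 3 = 21163 - 3 = 21160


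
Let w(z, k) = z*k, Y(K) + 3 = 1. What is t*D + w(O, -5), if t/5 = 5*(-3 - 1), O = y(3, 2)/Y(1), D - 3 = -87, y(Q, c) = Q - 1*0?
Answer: 16815/2 ≈ 8407.5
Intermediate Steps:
y(Q, c) = Q (y(Q, c) = Q + 0 = Q)
D = -84 (D = 3 - 87 = -84)
Y(K) = -2 (Y(K) = -3 + 1 = -2)
O = -3/2 (O = 3/(-2) = 3*(-½) = -3/2 ≈ -1.5000)
w(z, k) = k*z
t = -100 (t = 5*(5*(-3 - 1)) = 5*(5*(-4)) = 5*(-20) = -100)
t*D + w(O, -5) = -100*(-84) - 5*(-3/2) = 8400 + 15/2 = 16815/2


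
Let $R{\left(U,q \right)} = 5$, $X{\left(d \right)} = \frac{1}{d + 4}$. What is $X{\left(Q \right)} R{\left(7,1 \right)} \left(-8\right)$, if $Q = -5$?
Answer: $40$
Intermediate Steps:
$X{\left(d \right)} = \frac{1}{4 + d}$
$X{\left(Q \right)} R{\left(7,1 \right)} \left(-8\right) = \frac{1}{4 - 5} \cdot 5 \left(-8\right) = \frac{1}{-1} \cdot 5 \left(-8\right) = \left(-1\right) 5 \left(-8\right) = \left(-5\right) \left(-8\right) = 40$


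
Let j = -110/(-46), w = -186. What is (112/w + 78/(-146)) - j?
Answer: -550840/156147 ≈ -3.5277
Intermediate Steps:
j = 55/23 (j = -110*(-1/46) = 55/23 ≈ 2.3913)
(112/w + 78/(-146)) - j = (112/(-186) + 78/(-146)) - 1*55/23 = (112*(-1/186) + 78*(-1/146)) - 55/23 = (-56/93 - 39/73) - 55/23 = -7715/6789 - 55/23 = -550840/156147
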